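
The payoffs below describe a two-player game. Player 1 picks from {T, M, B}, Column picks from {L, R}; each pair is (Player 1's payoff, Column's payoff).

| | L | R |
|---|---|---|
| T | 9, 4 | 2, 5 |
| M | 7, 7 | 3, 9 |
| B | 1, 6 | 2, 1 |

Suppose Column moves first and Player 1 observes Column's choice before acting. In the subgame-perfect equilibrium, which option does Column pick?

R

Player 1 best-responds to each possible Column move:
- L: Player 1 compares 9, 7, 1 and picks T; Column would get 4.
- R: Player 1 compares 2, 3, 2 and picks M; Column would get 9.
Among 4, 9, the best is 9 at R. Subgame-perfect outcome: (M, R) with payoffs (3, 9).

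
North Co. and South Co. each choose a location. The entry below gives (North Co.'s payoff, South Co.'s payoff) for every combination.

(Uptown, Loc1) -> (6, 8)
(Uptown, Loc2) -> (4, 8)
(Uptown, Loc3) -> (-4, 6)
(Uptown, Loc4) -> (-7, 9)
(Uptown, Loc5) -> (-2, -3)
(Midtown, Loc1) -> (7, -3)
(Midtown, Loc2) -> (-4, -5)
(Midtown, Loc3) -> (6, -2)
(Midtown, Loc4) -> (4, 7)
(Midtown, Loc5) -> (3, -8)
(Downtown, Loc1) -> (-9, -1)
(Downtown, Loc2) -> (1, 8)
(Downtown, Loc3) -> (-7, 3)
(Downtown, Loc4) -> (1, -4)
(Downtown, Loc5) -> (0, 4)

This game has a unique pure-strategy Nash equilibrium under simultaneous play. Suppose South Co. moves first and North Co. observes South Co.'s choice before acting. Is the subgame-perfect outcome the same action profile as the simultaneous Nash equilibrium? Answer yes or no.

Backward induction with South Co. moving first.
- Loc1 → North Co. plays Midtown (best of 6, 7, -9); South Co. gets -3.
- Loc2 → North Co. plays Uptown (best of 4, -4, 1); South Co. gets 8.
- Loc3 → North Co. plays Midtown (best of -4, 6, -7); South Co. gets -2.
- Loc4 → North Co. plays Midtown (best of -7, 4, 1); South Co. gets 7.
- Loc5 → North Co. plays Midtown (best of -2, 3, 0); South Co. gets -8.
South Co.'s induced payoffs are -3, 8, -2, 7, -8, so South Co. commits to Loc2. Subgame-perfect outcome: (Uptown, Loc2) with payoffs (4, 8).
For the simultaneous game, intersect best replies.
North Co.'s best replies: Loc1→Midtown; Loc2→Uptown; Loc3→Midtown; Loc4→Midtown; Loc5→Midtown.
South Co.'s best replies: Uptown→Loc4; Midtown→Loc4; Downtown→Loc2.
Only (Midtown, Loc4) has each player best-responding; Nash payoffs (4, 7).
Sequential outcome (Uptown, Loc2) differs from the Nash profile (Midtown, Loc4).

no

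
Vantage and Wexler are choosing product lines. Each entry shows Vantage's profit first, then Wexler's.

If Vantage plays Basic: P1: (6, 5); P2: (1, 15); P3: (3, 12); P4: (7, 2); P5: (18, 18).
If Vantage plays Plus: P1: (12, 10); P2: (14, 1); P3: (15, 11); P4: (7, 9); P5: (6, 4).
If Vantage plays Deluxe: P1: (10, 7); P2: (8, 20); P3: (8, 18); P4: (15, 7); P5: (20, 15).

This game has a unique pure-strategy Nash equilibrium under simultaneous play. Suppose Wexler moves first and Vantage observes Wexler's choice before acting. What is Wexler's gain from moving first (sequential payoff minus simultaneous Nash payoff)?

4

Solve by backward induction (Wexler leads).
- P1: BR = Plus, leader payoff 10.
- P2: BR = Plus, leader payoff 1.
- P3: BR = Plus, leader payoff 11.
- P4: BR = Deluxe, leader payoff 7.
- P5: BR = Deluxe, leader payoff 15.
Wexler's induced payoffs are 10, 1, 11, 7, 15, so Wexler commits to P5. Subgame-perfect outcome: (Deluxe, P5) with payoffs (20, 15).
Under simultaneous play:
Vantage's best replies: P1→Plus; P2→Plus; P3→Plus; P4→Deluxe; P5→Deluxe.
Wexler's best replies: Basic→P5; Plus→P3; Deluxe→P2.
The unique mutual best reply is (Plus, P3), giving (15, 11).
Wexler's commitment gain: 15 − 11 = 4.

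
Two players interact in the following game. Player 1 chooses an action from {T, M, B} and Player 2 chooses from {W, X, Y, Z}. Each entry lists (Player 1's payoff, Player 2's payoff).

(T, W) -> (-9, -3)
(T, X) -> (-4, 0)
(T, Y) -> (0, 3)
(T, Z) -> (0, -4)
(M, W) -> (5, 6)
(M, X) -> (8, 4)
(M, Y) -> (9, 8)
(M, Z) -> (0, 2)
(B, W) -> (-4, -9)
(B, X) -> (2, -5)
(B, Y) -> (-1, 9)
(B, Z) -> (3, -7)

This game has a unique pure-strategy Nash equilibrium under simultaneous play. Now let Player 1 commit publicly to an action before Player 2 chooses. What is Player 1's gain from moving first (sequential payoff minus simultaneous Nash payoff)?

Backward induction with Player 1 moving first.
- T: Player 2 compares -3, 0, 3, -4 and picks Y; Player 1 would get 0.
- M: Player 2 compares 6, 4, 8, 2 and picks Y; Player 1 would get 9.
- B: Player 2 compares -9, -5, 9, -7 and picks Y; Player 1 would get -1.
Maximizing over 0, 9, -1, Player 1 chooses M. Subgame-perfect outcome: (M, Y) with payoffs (9, 8).
Under simultaneous play:
Player 1's best replies: W→M; X→M; Y→M; Z→B.
Player 2's best replies: T→Y; M→Y; B→Y.
Only (M, Y) has each player best-responding; Nash payoffs (9, 8).
Player 1's commitment gain: 9 − 9 = 0.

0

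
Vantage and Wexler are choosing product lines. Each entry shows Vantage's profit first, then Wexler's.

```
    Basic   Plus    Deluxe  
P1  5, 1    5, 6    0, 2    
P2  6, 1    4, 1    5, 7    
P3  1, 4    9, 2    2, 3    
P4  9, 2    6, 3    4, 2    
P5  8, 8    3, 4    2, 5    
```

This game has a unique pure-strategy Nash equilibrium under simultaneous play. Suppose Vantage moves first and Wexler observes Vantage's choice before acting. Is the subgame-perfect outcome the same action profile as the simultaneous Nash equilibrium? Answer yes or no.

Solve by backward induction (Vantage leads).
- P1: BR = Plus, leader payoff 5.
- P2: BR = Deluxe, leader payoff 5.
- P3: BR = Basic, leader payoff 1.
- P4: BR = Plus, leader payoff 6.
- P5: BR = Basic, leader payoff 8.
Among 5, 5, 1, 6, 8, the best is 8 at P5. Subgame-perfect outcome: (P5, Basic) with payoffs (8, 8).
Under simultaneous play:
Vantage's best replies: Basic→P4; Plus→P3; Deluxe→P2.
Wexler's best replies: P1→Plus; P2→Deluxe; P3→Basic; P4→Plus; P5→Basic.
Only (P2, Deluxe) has each player best-responding; Nash payoffs (5, 7).
Sequential outcome (P5, Basic) differs from the Nash profile (P2, Deluxe).

no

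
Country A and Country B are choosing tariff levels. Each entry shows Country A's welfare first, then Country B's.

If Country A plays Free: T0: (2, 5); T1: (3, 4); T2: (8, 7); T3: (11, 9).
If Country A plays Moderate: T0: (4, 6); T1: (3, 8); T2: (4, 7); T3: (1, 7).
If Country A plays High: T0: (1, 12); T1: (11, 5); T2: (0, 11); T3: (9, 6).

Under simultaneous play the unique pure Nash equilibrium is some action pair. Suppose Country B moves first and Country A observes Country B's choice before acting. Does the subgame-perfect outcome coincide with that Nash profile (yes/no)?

Country A best-responds to each possible Country B move:
- T0: BR = Moderate, leader payoff 6.
- T1: BR = High, leader payoff 5.
- T2: BR = Free, leader payoff 7.
- T3: BR = Free, leader payoff 9.
Maximizing over 6, 5, 7, 9, Country B chooses T3. Subgame-perfect outcome: (Free, T3) with payoffs (11, 9).
Now find the simultaneous Nash equilibrium.
Country A's best replies: T0→Moderate; T1→High; T2→Free; T3→Free.
Country B's best replies: Free→T3; Moderate→T1; High→T0.
The unique mutual best reply is (Free, T3), giving (11, 9).
Sequential outcome (Free, T3) coincides with the Nash profile (Free, T3).

yes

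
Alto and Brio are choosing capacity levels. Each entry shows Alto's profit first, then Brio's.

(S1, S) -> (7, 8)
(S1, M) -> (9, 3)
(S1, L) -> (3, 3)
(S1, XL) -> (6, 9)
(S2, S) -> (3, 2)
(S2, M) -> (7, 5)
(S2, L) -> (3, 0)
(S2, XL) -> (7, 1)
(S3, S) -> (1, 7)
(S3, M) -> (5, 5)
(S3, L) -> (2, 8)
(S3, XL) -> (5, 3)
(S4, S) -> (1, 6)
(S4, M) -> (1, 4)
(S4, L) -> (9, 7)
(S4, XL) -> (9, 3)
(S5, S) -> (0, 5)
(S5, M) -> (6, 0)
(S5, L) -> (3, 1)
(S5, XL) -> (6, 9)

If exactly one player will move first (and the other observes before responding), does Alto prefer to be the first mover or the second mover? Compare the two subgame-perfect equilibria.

first

If Alto leads: Brio's best replies are S1→XL, S2→M, S3→L, S4→L, S5→XL; Alto's induced payoffs 6, 7, 2, 9, 6; outcome (S4, L), payoffs (9, 7).
If Brio leads: Alto's best replies are S→S1, M→S1, L→S4, XL→S4; Brio's induced payoffs 8, 3, 7, 3; outcome (S1, S), payoffs (7, 8).
Alto gets 9 moving first and 7 moving second, so Alto prefers to move first.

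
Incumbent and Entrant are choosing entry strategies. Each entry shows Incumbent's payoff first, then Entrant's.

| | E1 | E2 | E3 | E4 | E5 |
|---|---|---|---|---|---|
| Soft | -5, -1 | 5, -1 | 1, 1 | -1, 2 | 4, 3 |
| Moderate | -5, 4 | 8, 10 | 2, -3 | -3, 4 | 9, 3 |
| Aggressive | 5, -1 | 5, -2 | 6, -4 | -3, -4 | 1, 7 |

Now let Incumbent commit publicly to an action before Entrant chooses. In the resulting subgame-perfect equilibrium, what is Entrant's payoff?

10

Work backward from Entrant's decision.
- Soft: BR = E5, leader payoff 4.
- Moderate: BR = E2, leader payoff 8.
- Aggressive: BR = E5, leader payoff 1.
Maximizing over 4, 8, 1, Incumbent chooses Moderate. Subgame-perfect outcome: (Moderate, E2) with payoffs (8, 10).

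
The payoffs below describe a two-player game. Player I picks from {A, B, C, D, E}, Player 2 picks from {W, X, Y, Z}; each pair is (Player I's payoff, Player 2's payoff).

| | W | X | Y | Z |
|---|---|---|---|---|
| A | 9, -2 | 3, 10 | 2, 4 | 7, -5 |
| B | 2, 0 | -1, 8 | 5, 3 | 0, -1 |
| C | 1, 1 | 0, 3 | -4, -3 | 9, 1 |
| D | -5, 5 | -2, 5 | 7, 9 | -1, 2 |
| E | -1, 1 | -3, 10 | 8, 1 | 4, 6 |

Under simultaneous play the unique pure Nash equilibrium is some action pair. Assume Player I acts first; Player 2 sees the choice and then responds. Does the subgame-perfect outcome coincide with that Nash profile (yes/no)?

Work backward from Player 2's decision.
- A: Player 2 compares -2, 10, 4, -5 and picks X; Player I would get 3.
- B: Player 2 compares 0, 8, 3, -1 and picks X; Player I would get -1.
- C: Player 2 compares 1, 3, -3, 1 and picks X; Player I would get 0.
- D: Player 2 compares 5, 5, 9, 2 and picks Y; Player I would get 7.
- E: Player 2 compares 1, 10, 1, 6 and picks X; Player I would get -3.
Maximizing over 3, -1, 0, 7, -3, Player I chooses D. Subgame-perfect outcome: (D, Y) with payoffs (7, 9).
Under simultaneous play:
Player I's best replies: W→A; X→A; Y→E; Z→C.
Player 2's best replies: A→X; B→X; C→X; D→Y; E→X.
Only (A, X) has each player best-responding; Nash payoffs (3, 10).
Sequential outcome (D, Y) differs from the Nash profile (A, X).

no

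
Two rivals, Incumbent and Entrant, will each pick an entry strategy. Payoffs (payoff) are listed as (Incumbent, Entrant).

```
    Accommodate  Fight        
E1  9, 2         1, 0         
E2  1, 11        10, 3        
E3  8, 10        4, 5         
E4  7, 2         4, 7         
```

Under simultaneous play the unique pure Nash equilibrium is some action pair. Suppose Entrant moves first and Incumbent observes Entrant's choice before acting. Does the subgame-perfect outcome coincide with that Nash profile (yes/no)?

no

Incumbent best-responds to each possible Entrant move:
- Accommodate → Incumbent plays E1 (best of 9, 1, 8, 7); Entrant gets 2.
- Fight → Incumbent plays E2 (best of 1, 10, 4, 4); Entrant gets 3.
Among 2, 3, the best is 3 at Fight. Subgame-perfect outcome: (E2, Fight) with payoffs (10, 3).
For the simultaneous game, intersect best replies.
Incumbent's best replies: Accommodate→E1; Fight→E2.
Entrant's best replies: E1→Accommodate; E2→Accommodate; E3→Accommodate; E4→Fight.
The unique mutual best reply is (E1, Accommodate), giving (9, 2).
Sequential outcome (E2, Fight) differs from the Nash profile (E1, Accommodate).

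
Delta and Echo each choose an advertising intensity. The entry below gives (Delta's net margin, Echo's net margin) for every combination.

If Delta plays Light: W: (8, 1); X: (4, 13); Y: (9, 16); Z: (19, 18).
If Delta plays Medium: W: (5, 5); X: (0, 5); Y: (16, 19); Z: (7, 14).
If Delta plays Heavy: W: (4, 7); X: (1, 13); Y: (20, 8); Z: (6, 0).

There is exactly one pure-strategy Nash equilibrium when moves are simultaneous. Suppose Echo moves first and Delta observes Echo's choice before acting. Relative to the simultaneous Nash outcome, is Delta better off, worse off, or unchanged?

unchanged

Backward induction with Echo moving first.
- W: Delta compares 8, 5, 4 and picks Light; Echo would get 1.
- X: Delta compares 4, 0, 1 and picks Light; Echo would get 13.
- Y: Delta compares 9, 16, 20 and picks Heavy; Echo would get 8.
- Z: Delta compares 19, 7, 6 and picks Light; Echo would get 18.
Among 1, 13, 8, 18, the best is 18 at Z. Subgame-perfect outcome: (Light, Z) with payoffs (19, 18).
Under simultaneous play:
Delta's best replies: W→Light; X→Light; Y→Heavy; Z→Light.
Echo's best replies: Light→Z; Medium→Y; Heavy→X.
The unique mutual best reply is (Light, Z), giving (19, 18).
Delta earns 19 sequentially versus 19 at the Nash outcome: unchanged.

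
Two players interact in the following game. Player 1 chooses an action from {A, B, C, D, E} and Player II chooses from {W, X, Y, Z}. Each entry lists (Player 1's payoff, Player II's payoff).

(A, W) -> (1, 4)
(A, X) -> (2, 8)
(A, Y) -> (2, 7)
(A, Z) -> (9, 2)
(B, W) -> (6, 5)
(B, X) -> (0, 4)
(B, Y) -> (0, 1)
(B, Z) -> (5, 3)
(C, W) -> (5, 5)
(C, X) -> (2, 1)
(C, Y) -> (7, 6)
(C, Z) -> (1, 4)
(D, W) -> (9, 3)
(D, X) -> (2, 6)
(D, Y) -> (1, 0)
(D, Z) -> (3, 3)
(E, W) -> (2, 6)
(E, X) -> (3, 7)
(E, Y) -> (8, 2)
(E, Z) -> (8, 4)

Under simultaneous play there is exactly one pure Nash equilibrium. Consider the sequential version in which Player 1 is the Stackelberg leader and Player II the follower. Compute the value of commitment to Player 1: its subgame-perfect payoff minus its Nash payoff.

4

Player II best-responds to each possible Player 1 move:
- A: Player II compares 4, 8, 7, 2 and picks X; Player 1 would get 2.
- B: Player II compares 5, 4, 1, 3 and picks W; Player 1 would get 6.
- C: Player II compares 5, 1, 6, 4 and picks Y; Player 1 would get 7.
- D: Player II compares 3, 6, 0, 3 and picks X; Player 1 would get 2.
- E: Player II compares 6, 7, 2, 4 and picks X; Player 1 would get 3.
Maximizing over 2, 6, 7, 2, 3, Player 1 chooses C. Subgame-perfect outcome: (C, Y) with payoffs (7, 6).
Under simultaneous play:
Player 1's best replies: W→D; X→E; Y→E; Z→A.
Player II's best replies: A→X; B→W; C→Y; D→X; E→X.
The unique mutual best reply is (E, X), giving (3, 7).
Player 1's commitment gain: 7 − 3 = 4.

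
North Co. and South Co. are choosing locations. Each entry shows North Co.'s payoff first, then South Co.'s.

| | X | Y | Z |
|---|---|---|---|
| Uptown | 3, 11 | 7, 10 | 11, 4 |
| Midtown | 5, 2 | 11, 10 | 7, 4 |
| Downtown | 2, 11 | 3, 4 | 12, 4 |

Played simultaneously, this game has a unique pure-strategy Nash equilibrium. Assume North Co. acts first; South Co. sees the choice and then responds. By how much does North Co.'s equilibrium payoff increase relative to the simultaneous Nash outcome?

Work backward from South Co.'s decision.
- Uptown → South Co. plays X (best of 11, 10, 4); North Co. gets 3.
- Midtown → South Co. plays Y (best of 2, 10, 4); North Co. gets 11.
- Downtown → South Co. plays X (best of 11, 4, 4); North Co. gets 2.
Maximizing over 3, 11, 2, North Co. chooses Midtown. Subgame-perfect outcome: (Midtown, Y) with payoffs (11, 10).
For the simultaneous game, intersect best replies.
North Co.'s best replies: X→Midtown; Y→Midtown; Z→Downtown.
South Co.'s best replies: Uptown→X; Midtown→Y; Downtown→X.
Only (Midtown, Y) has each player best-responding; Nash payoffs (11, 10).
North Co.'s commitment gain: 11 − 11 = 0.

0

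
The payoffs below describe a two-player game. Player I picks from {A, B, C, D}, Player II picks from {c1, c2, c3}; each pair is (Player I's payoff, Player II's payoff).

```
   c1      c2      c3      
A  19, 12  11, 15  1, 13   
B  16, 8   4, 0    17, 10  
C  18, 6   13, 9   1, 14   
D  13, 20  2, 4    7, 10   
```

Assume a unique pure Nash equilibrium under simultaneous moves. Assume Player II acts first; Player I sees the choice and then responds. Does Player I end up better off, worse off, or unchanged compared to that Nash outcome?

better off

Player I best-responds to each possible Player II move:
- c1 → Player I plays A (best of 19, 16, 18, 13); Player II gets 12.
- c2 → Player I plays C (best of 11, 4, 13, 2); Player II gets 9.
- c3 → Player I plays B (best of 1, 17, 1, 7); Player II gets 10.
Among 12, 9, 10, the best is 12 at c1. Subgame-perfect outcome: (A, c1) with payoffs (19, 12).
Under simultaneous play:
Player I's best replies: c1→A; c2→C; c3→B.
Player II's best replies: A→c2; B→c3; C→c3; D→c1.
The unique mutual best reply is (B, c3), giving (17, 10).
Player I earns 19 sequentially versus 17 at the Nash outcome: better off.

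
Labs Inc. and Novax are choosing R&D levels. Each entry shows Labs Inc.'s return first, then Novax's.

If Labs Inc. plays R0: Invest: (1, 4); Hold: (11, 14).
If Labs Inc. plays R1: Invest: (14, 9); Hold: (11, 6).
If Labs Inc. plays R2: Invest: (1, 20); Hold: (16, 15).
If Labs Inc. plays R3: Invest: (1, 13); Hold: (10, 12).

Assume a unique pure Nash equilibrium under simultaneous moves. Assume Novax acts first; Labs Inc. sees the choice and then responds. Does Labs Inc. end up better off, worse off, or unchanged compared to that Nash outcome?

Work backward from Labs Inc.'s decision.
- Invest → Labs Inc. plays R1 (best of 1, 14, 1, 1); Novax gets 9.
- Hold → Labs Inc. plays R2 (best of 11, 11, 16, 10); Novax gets 15.
Among 9, 15, the best is 15 at Hold. Subgame-perfect outcome: (R2, Hold) with payoffs (16, 15).
For the simultaneous game, intersect best replies.
Labs Inc.'s best replies: Invest→R1; Hold→R2.
Novax's best replies: R0→Hold; R1→Invest; R2→Invest; R3→Invest.
Only (R1, Invest) has each player best-responding; Nash payoffs (14, 9).
Labs Inc. earns 16 sequentially versus 14 at the Nash outcome: better off.

better off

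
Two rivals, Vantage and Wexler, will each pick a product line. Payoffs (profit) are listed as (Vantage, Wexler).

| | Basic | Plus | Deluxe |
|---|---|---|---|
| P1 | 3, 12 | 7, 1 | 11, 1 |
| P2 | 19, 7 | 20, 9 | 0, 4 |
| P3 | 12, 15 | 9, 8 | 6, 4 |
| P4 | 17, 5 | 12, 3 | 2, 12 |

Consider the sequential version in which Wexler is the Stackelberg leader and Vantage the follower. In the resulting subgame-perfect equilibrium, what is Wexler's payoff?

Work backward from Vantage's decision.
- Basic: Vantage compares 3, 19, 12, 17 and picks P2; Wexler would get 7.
- Plus: Vantage compares 7, 20, 9, 12 and picks P2; Wexler would get 9.
- Deluxe: Vantage compares 11, 0, 6, 2 and picks P1; Wexler would get 1.
Wexler's induced payoffs are 7, 9, 1, so Wexler commits to Plus. Subgame-perfect outcome: (P2, Plus) with payoffs (20, 9).

9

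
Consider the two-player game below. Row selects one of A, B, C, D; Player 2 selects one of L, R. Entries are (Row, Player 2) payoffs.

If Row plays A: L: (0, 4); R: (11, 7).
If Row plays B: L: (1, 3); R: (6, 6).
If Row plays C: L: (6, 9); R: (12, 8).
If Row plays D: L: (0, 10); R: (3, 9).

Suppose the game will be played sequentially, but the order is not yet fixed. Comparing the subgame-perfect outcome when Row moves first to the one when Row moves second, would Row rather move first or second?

first

If Row leads: Player 2's best replies are A→R, B→R, C→L, D→L; Row's induced payoffs 11, 6, 6, 0; outcome (A, R), payoffs (11, 7).
If Player 2 leads: Row's best replies are L→C, R→C; Player 2's induced payoffs 9, 8; outcome (C, L), payoffs (6, 9).
Row gets 11 moving first and 6 moving second, so Row prefers to move first.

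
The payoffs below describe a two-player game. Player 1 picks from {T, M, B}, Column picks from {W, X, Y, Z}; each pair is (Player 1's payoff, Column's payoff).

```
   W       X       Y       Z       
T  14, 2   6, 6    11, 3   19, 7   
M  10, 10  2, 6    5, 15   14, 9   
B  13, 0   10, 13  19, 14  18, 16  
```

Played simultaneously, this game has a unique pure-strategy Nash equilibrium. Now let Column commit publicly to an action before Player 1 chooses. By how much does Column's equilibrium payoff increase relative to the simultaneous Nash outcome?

Solve by backward induction (Column leads).
- W: BR = T, leader payoff 2.
- X: BR = B, leader payoff 13.
- Y: BR = B, leader payoff 14.
- Z: BR = T, leader payoff 7.
Maximizing over 2, 13, 14, 7, Column chooses Y. Subgame-perfect outcome: (B, Y) with payoffs (19, 14).
For the simultaneous game, intersect best replies.
Player 1's best replies: W→T; X→B; Y→B; Z→T.
Column's best replies: T→Z; M→Y; B→Z.
The unique mutual best reply is (T, Z), giving (19, 7).
Column's commitment gain: 14 − 7 = 7.

7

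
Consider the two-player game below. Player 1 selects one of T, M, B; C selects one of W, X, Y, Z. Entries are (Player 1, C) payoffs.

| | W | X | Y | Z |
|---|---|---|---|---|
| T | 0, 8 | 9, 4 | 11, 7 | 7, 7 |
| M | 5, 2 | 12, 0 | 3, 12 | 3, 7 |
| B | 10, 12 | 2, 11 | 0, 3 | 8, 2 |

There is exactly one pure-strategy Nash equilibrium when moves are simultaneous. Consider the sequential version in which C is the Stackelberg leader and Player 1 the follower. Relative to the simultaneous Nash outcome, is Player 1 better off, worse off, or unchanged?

unchanged

Solve by backward induction (C leads).
- W: Player 1 compares 0, 5, 10 and picks B; C would get 12.
- X: Player 1 compares 9, 12, 2 and picks M; C would get 0.
- Y: Player 1 compares 11, 3, 0 and picks T; C would get 7.
- Z: Player 1 compares 7, 3, 8 and picks B; C would get 2.
C's induced payoffs are 12, 0, 7, 2, so C commits to W. Subgame-perfect outcome: (B, W) with payoffs (10, 12).
Now find the simultaneous Nash equilibrium.
Player 1's best replies: W→B; X→M; Y→T; Z→B.
C's best replies: T→W; M→Y; B→W.
The unique mutual best reply is (B, W), giving (10, 12).
Player 1 earns 10 sequentially versus 10 at the Nash outcome: unchanged.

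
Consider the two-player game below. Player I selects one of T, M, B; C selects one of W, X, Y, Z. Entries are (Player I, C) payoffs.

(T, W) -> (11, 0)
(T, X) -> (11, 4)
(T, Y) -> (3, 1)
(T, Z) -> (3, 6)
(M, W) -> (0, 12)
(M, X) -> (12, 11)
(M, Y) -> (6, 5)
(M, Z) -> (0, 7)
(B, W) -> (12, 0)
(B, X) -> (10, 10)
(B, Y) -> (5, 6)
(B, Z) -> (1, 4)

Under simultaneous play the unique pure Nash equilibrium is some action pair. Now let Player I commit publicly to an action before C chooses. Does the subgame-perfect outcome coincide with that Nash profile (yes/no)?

Solve by backward induction (Player I leads).
- T → C plays Z (best of 0, 4, 1, 6); Player I gets 3.
- M → C plays W (best of 12, 11, 5, 7); Player I gets 0.
- B → C plays X (best of 0, 10, 6, 4); Player I gets 10.
Maximizing over 3, 0, 10, Player I chooses B. Subgame-perfect outcome: (B, X) with payoffs (10, 10).
Now find the simultaneous Nash equilibrium.
Player I's best replies: W→B; X→M; Y→M; Z→T.
C's best replies: T→Z; M→W; B→X.
Only (T, Z) has each player best-responding; Nash payoffs (3, 6).
Sequential outcome (B, X) differs from the Nash profile (T, Z).

no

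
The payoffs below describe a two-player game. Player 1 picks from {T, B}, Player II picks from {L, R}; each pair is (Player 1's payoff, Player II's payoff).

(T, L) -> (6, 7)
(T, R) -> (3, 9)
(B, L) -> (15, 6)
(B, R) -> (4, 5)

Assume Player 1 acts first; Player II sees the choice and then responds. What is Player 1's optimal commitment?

Solve by backward induction (Player 1 leads).
- T: Player II compares 7, 9 and picks R; Player 1 would get 3.
- B: Player II compares 6, 5 and picks L; Player 1 would get 15.
Player 1's induced payoffs are 3, 15, so Player 1 commits to B. Subgame-perfect outcome: (B, L) with payoffs (15, 6).

B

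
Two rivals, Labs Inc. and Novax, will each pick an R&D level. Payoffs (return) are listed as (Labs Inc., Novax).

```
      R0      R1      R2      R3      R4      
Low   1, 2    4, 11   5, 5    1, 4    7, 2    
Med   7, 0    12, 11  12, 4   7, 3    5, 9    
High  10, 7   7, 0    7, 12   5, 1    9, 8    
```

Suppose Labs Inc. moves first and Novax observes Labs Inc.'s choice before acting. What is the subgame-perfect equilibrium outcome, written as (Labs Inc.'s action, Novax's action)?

Solve by backward induction (Labs Inc. leads).
- Low: BR = R1, leader payoff 4.
- Med: BR = R1, leader payoff 12.
- High: BR = R2, leader payoff 7.
Among 4, 12, 7, the best is 12 at Med. Subgame-perfect outcome: (Med, R1) with payoffs (12, 11).

(Med, R1)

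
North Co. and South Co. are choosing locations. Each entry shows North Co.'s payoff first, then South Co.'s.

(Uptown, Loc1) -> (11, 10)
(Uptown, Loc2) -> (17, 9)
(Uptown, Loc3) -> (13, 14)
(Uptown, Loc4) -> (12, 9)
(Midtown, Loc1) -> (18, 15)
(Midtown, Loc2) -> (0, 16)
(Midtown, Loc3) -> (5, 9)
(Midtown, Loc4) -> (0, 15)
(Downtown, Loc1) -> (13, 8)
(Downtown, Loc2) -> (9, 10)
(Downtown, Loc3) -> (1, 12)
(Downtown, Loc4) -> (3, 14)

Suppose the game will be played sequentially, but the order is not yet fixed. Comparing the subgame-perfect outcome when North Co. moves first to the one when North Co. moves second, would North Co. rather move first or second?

second

If North Co. leads: South Co.'s best replies are Uptown→Loc3, Midtown→Loc2, Downtown→Loc4; North Co.'s induced payoffs 13, 0, 3; outcome (Uptown, Loc3), payoffs (13, 14).
If South Co. leads: North Co.'s best replies are Loc1→Midtown, Loc2→Uptown, Loc3→Uptown, Loc4→Uptown; South Co.'s induced payoffs 15, 9, 14, 9; outcome (Midtown, Loc1), payoffs (18, 15).
North Co. gets 13 moving first and 18 moving second, so North Co. prefers to move second.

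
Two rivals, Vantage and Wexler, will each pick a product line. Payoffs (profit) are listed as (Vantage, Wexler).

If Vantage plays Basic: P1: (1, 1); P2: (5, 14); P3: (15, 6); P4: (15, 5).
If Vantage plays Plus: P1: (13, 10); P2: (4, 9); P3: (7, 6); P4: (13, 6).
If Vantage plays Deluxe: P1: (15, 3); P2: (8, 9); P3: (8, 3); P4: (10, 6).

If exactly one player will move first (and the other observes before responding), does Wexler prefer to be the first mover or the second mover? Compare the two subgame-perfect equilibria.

If Vantage leads: Wexler's best replies are Basic→P2, Plus→P1, Deluxe→P2; Vantage's induced payoffs 5, 13, 8; outcome (Plus, P1), payoffs (13, 10).
If Wexler leads: Vantage's best replies are P1→Deluxe, P2→Deluxe, P3→Basic, P4→Basic; Wexler's induced payoffs 3, 9, 6, 5; outcome (Deluxe, P2), payoffs (8, 9).
Wexler gets 9 moving first and 10 moving second, so Wexler prefers to move second.

second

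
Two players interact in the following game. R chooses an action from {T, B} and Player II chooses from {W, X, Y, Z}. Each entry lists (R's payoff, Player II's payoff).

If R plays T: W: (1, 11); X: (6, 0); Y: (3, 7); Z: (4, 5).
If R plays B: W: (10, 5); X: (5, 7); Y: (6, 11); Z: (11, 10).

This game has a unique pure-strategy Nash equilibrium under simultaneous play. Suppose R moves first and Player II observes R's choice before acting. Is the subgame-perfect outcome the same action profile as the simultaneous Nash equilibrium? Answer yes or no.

yes

Backward induction with R moving first.
- T: BR = W, leader payoff 1.
- B: BR = Y, leader payoff 6.
R's induced payoffs are 1, 6, so R commits to B. Subgame-perfect outcome: (B, Y) with payoffs (6, 11).
For the simultaneous game, intersect best replies.
R's best replies: W→B; X→T; Y→B; Z→B.
Player II's best replies: T→W; B→Y.
The unique mutual best reply is (B, Y), giving (6, 11).
Sequential outcome (B, Y) coincides with the Nash profile (B, Y).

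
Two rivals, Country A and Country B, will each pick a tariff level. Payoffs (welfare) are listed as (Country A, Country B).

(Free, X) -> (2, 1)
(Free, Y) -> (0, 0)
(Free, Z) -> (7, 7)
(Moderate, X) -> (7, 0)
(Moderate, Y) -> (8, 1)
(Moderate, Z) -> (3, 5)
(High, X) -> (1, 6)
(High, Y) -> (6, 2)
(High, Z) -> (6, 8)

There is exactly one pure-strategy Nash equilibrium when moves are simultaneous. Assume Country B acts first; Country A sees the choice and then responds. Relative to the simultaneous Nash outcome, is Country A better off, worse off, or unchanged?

unchanged

Solve by backward induction (Country B leads).
- X: Country A compares 2, 7, 1 and picks Moderate; Country B would get 0.
- Y: Country A compares 0, 8, 6 and picks Moderate; Country B would get 1.
- Z: Country A compares 7, 3, 6 and picks Free; Country B would get 7.
Maximizing over 0, 1, 7, Country B chooses Z. Subgame-perfect outcome: (Free, Z) with payoffs (7, 7).
Under simultaneous play:
Country A's best replies: X→Moderate; Y→Moderate; Z→Free.
Country B's best replies: Free→Z; Moderate→Z; High→Z.
Only (Free, Z) has each player best-responding; Nash payoffs (7, 7).
Country A earns 7 sequentially versus 7 at the Nash outcome: unchanged.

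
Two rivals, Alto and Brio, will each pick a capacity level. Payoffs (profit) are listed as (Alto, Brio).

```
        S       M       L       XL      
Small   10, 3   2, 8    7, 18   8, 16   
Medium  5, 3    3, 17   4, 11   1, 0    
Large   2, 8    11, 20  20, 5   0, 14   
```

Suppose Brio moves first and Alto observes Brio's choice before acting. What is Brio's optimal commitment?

M

Backward induction with Brio moving first.
- S: Alto compares 10, 5, 2 and picks Small; Brio would get 3.
- M: Alto compares 2, 3, 11 and picks Large; Brio would get 20.
- L: Alto compares 7, 4, 20 and picks Large; Brio would get 5.
- XL: Alto compares 8, 1, 0 and picks Small; Brio would get 16.
Among 3, 20, 5, 16, the best is 20 at M. Subgame-perfect outcome: (Large, M) with payoffs (11, 20).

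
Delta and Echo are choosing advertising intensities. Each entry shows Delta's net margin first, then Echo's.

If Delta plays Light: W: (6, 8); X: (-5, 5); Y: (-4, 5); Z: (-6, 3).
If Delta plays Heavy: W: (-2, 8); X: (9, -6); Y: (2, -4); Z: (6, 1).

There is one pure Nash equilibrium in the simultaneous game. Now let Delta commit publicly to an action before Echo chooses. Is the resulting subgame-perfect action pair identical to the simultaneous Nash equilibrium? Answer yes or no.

Solve by backward induction (Delta leads).
- Light: Echo compares 8, 5, 5, 3 and picks W; Delta would get 6.
- Heavy: Echo compares 8, -6, -4, 1 and picks W; Delta would get -2.
Among 6, -2, the best is 6 at Light. Subgame-perfect outcome: (Light, W) with payoffs (6, 8).
For the simultaneous game, intersect best replies.
Delta's best replies: W→Light; X→Heavy; Y→Heavy; Z→Heavy.
Echo's best replies: Light→W; Heavy→W.
The unique mutual best reply is (Light, W), giving (6, 8).
Sequential outcome (Light, W) coincides with the Nash profile (Light, W).

yes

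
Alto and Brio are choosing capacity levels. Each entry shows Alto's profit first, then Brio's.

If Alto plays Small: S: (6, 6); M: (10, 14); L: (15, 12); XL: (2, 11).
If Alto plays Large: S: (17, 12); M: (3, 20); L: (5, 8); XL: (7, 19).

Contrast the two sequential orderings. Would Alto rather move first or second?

first

If Alto leads: Brio's best replies are Small→M, Large→M; Alto's induced payoffs 10, 3; outcome (Small, M), payoffs (10, 14).
If Brio leads: Alto's best replies are S→Large, M→Small, L→Small, XL→Large; Brio's induced payoffs 12, 14, 12, 19; outcome (Large, XL), payoffs (7, 19).
Alto gets 10 moving first and 7 moving second, so Alto prefers to move first.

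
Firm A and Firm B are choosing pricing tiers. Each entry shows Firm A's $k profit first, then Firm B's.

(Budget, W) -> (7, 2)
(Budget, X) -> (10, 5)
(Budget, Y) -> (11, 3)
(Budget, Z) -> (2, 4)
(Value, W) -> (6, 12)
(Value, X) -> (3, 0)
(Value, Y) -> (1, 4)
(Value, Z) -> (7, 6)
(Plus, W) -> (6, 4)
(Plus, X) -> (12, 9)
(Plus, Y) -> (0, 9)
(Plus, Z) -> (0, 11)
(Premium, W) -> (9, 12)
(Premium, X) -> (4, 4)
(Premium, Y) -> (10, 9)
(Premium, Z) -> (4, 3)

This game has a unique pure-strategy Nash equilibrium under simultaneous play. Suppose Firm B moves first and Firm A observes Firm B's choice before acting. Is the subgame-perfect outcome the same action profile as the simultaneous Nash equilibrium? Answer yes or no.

Work backward from Firm A's decision.
- W → Firm A plays Premium (best of 7, 6, 6, 9); Firm B gets 12.
- X → Firm A plays Plus (best of 10, 3, 12, 4); Firm B gets 9.
- Y → Firm A plays Budget (best of 11, 1, 0, 10); Firm B gets 3.
- Z → Firm A plays Value (best of 2, 7, 0, 4); Firm B gets 6.
Maximizing over 12, 9, 3, 6, Firm B chooses W. Subgame-perfect outcome: (Premium, W) with payoffs (9, 12).
Under simultaneous play:
Firm A's best replies: W→Premium; X→Plus; Y→Budget; Z→Value.
Firm B's best replies: Budget→X; Value→W; Plus→Z; Premium→W.
The unique mutual best reply is (Premium, W), giving (9, 12).
Sequential outcome (Premium, W) coincides with the Nash profile (Premium, W).

yes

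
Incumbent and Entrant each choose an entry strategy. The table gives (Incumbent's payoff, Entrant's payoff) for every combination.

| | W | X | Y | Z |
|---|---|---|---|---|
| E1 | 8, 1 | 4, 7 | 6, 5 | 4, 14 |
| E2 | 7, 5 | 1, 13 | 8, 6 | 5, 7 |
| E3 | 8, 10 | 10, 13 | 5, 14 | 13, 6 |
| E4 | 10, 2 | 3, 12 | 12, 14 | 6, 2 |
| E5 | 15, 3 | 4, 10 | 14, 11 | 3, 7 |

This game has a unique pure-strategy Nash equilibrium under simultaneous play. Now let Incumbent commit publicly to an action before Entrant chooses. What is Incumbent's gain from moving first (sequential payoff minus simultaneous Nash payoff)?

Entrant best-responds to each possible Incumbent move:
- E1: BR = Z, leader payoff 4.
- E2: BR = X, leader payoff 1.
- E3: BR = Y, leader payoff 5.
- E4: BR = Y, leader payoff 12.
- E5: BR = Y, leader payoff 14.
Among 4, 1, 5, 12, 14, the best is 14 at E5. Subgame-perfect outcome: (E5, Y) with payoffs (14, 11).
Under simultaneous play:
Incumbent's best replies: W→E5; X→E3; Y→E5; Z→E3.
Entrant's best replies: E1→Z; E2→X; E3→Y; E4→Y; E5→Y.
Only (E5, Y) has each player best-responding; Nash payoffs (14, 11).
Incumbent's commitment gain: 14 − 14 = 0.

0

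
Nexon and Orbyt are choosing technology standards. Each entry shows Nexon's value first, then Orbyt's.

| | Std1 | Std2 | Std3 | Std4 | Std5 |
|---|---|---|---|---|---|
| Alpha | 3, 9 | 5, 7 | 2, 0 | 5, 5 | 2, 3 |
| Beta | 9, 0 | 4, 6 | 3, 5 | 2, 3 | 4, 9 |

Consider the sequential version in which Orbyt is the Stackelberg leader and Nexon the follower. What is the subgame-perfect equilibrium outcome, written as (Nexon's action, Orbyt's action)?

Solve by backward induction (Orbyt leads).
- Std1: BR = Beta, leader payoff 0.
- Std2: BR = Alpha, leader payoff 7.
- Std3: BR = Beta, leader payoff 5.
- Std4: BR = Alpha, leader payoff 5.
- Std5: BR = Beta, leader payoff 9.
Among 0, 7, 5, 5, 9, the best is 9 at Std5. Subgame-perfect outcome: (Beta, Std5) with payoffs (4, 9).

(Beta, Std5)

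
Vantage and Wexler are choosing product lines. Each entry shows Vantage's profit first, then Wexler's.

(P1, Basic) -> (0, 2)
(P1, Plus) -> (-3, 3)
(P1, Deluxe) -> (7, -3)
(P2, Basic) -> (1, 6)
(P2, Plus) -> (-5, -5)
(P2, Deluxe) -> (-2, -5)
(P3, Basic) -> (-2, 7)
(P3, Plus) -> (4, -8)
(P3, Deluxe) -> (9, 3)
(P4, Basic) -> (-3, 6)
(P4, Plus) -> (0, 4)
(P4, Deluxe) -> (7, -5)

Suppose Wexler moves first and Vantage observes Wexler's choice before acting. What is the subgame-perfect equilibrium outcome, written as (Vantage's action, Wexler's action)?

(P2, Basic)

Solve by backward induction (Wexler leads).
- Basic: Vantage compares 0, 1, -2, -3 and picks P2; Wexler would get 6.
- Plus: Vantage compares -3, -5, 4, 0 and picks P3; Wexler would get -8.
- Deluxe: Vantage compares 7, -2, 9, 7 and picks P3; Wexler would get 3.
Among 6, -8, 3, the best is 6 at Basic. Subgame-perfect outcome: (P2, Basic) with payoffs (1, 6).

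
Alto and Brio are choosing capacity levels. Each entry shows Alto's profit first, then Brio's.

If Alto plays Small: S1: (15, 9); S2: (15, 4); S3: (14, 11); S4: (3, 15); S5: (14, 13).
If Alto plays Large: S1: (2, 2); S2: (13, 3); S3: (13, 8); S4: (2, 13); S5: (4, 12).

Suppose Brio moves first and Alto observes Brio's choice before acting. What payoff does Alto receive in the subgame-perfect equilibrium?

3

Backward induction with Brio moving first.
- S1: Alto compares 15, 2 and picks Small; Brio would get 9.
- S2: Alto compares 15, 13 and picks Small; Brio would get 4.
- S3: Alto compares 14, 13 and picks Small; Brio would get 11.
- S4: Alto compares 3, 2 and picks Small; Brio would get 15.
- S5: Alto compares 14, 4 and picks Small; Brio would get 13.
Among 9, 4, 11, 15, 13, the best is 15 at S4. Subgame-perfect outcome: (Small, S4) with payoffs (3, 15).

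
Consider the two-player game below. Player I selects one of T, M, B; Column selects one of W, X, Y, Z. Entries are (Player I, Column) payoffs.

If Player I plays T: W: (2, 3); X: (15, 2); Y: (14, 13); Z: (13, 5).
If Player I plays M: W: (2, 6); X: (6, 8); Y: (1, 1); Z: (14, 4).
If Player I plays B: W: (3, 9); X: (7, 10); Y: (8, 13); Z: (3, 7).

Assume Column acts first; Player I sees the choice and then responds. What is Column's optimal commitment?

Y

Player I best-responds to each possible Column move:
- W: Player I compares 2, 2, 3 and picks B; Column would get 9.
- X: Player I compares 15, 6, 7 and picks T; Column would get 2.
- Y: Player I compares 14, 1, 8 and picks T; Column would get 13.
- Z: Player I compares 13, 14, 3 and picks M; Column would get 4.
Maximizing over 9, 2, 13, 4, Column chooses Y. Subgame-perfect outcome: (T, Y) with payoffs (14, 13).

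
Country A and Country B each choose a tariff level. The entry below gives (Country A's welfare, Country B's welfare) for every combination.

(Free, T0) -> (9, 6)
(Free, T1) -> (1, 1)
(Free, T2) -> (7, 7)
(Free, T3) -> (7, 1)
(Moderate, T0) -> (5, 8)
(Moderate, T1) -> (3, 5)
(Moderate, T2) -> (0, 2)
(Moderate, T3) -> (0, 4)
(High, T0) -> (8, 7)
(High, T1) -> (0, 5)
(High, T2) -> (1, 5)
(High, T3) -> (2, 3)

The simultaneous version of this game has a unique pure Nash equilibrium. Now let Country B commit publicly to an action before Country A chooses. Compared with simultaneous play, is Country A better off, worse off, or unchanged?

unchanged

Backward induction with Country B moving first.
- T0 → Country A plays Free (best of 9, 5, 8); Country B gets 6.
- T1 → Country A plays Moderate (best of 1, 3, 0); Country B gets 5.
- T2 → Country A plays Free (best of 7, 0, 1); Country B gets 7.
- T3 → Country A plays Free (best of 7, 0, 2); Country B gets 1.
Country B's induced payoffs are 6, 5, 7, 1, so Country B commits to T2. Subgame-perfect outcome: (Free, T2) with payoffs (7, 7).
Under simultaneous play:
Country A's best replies: T0→Free; T1→Moderate; T2→Free; T3→Free.
Country B's best replies: Free→T2; Moderate→T0; High→T0.
Only (Free, T2) has each player best-responding; Nash payoffs (7, 7).
Country A earns 7 sequentially versus 7 at the Nash outcome: unchanged.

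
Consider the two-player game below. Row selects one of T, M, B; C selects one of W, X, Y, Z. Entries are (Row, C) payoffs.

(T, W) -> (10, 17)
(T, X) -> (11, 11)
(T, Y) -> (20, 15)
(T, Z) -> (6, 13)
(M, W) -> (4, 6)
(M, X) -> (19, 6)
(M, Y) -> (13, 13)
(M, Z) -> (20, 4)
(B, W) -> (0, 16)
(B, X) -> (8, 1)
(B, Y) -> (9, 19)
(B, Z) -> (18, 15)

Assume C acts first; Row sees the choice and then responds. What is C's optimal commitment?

Row best-responds to each possible C move:
- W: Row compares 10, 4, 0 and picks T; C would get 17.
- X: Row compares 11, 19, 8 and picks M; C would get 6.
- Y: Row compares 20, 13, 9 and picks T; C would get 15.
- Z: Row compares 6, 20, 18 and picks M; C would get 4.
Maximizing over 17, 6, 15, 4, C chooses W. Subgame-perfect outcome: (T, W) with payoffs (10, 17).

W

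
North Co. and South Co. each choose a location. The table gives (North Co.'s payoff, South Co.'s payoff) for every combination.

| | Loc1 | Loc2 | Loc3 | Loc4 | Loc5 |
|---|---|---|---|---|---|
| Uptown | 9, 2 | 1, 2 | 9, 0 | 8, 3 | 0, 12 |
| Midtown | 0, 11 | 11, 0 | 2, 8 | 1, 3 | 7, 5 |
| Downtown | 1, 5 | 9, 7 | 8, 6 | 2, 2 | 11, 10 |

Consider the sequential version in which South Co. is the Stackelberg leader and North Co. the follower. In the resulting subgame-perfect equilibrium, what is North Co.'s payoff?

Solve by backward induction (South Co. leads).
- Loc1: BR = Uptown, leader payoff 2.
- Loc2: BR = Midtown, leader payoff 0.
- Loc3: BR = Uptown, leader payoff 0.
- Loc4: BR = Uptown, leader payoff 3.
- Loc5: BR = Downtown, leader payoff 10.
South Co.'s induced payoffs are 2, 0, 0, 3, 10, so South Co. commits to Loc5. Subgame-perfect outcome: (Downtown, Loc5) with payoffs (11, 10).

11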